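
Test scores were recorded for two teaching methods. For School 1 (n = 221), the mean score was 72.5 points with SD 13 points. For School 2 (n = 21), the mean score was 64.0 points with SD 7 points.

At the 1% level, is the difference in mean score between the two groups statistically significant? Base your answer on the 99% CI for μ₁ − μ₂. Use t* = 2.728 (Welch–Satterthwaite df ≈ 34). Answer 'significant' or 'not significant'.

Standard errors of each mean: 13/√221 = 0.8745 and 7/√21 = 1.5275.
SE(x̄₁ − x̄₂) = √(0.8745² + 1.5275²) = 1.7601 for independent samples with unequal variances.
With t* = 2.728, the margin is 2.728 × 1.7601 = 4.8016.
x̄₁ − x̄₂ = 72.5 − 64.0 = 8.5000; the interval is 8.5000 ± 4.8016 = (3.6984, 13.3016).
The interval (3.6984, 13.3016) does not contain 0, so the difference is significant.

significant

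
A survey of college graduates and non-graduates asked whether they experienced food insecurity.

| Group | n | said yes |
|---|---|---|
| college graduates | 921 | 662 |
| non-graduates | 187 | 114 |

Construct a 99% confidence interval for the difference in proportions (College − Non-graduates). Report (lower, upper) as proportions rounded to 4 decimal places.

(0.0097, 0.2087)

First, p̂₁ = 662/921 = 0.7188; p̂₂ = 114/187 = 0.6096.
The two standard errors are √(0.7188×0.2812/921) = 0.01481 and √(0.6096×0.3904/187) = 0.03567.
Because the samples are independent, SE_diff = √(0.01481² + 0.03567²) = 0.03862.
Using z* = 2.576 for 99%, ME = 2.576 × 0.03862 = 0.09949.
p̂₁ − p̂₂ = 0.1092; interval 0.1092 ± 0.09949 gives (0.0097, 0.2087).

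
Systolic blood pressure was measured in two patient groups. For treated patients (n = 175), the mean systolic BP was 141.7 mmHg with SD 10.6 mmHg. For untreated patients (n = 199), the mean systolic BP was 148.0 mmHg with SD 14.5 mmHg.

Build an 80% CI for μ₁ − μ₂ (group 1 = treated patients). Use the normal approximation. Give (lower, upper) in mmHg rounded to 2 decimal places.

(-7.97, -4.63)

Per-group SEs: s₁/√n₁ = 10.6/√175 = 0.8013, s₂/√n₂ = 14.5/√199 = 1.0279.
Unpooled SE of the difference: √(0.64208169 + 1.05657841) = 1.3033.
Margin of error = z* · SE = 1.282 × 1.3033 = 1.6708.
x̄₁ − x̄₂ = 141.7 − 148.0 = -6.3000.
CI: -6.3000 ± 1.6708 = (-7.97, -4.63).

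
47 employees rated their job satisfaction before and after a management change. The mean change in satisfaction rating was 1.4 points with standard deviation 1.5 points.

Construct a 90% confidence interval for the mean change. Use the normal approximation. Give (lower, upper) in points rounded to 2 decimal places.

(1.04, 1.76)

This is a matched-pairs design, so SE = s_d/√n = 1.5/√47 = 0.2188.
Margin = 1.645 × 0.2188 = 0.3599; the interval is 1.4 ± 0.3599 = (1.04, 1.76).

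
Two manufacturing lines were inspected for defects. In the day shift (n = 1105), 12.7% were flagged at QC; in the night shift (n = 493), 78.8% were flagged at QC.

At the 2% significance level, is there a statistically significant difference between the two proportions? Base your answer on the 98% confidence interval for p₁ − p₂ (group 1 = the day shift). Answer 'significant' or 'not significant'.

The two standard errors are √(0.1270×0.8730/1105) = 0.01002 and √(0.7880×0.2120/493) = 0.01841.
Because the samples are independent, SE_diff = √(0.01002² + 0.01841²) = 0.02096.
Using z* = 2.326 for 98%, ME = 2.326 × 0.02096 = 0.04875.
p̂₁ − p̂₂ = -0.6610; interval -0.6610 ± 0.04875 gives (-0.70975, -0.61225).
The interval (-0.70975, -0.61225) does not contain 0, so the difference is significant.

significant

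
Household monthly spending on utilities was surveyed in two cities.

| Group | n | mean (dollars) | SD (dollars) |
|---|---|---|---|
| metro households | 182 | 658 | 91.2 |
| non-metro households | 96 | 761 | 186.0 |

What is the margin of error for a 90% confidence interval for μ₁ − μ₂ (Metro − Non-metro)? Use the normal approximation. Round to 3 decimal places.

Per-group SEs: s₁/√n₁ = 91.2/√182 = 6.7602, s₂/√n₂ = 186.0/√96 = 18.9835.
Unpooled SE of the difference: √(45.70030404 + 360.37327225) = 20.1513.
Margin of error = z* · SE = 1.645 × 20.1513 = 33.1489.

33.149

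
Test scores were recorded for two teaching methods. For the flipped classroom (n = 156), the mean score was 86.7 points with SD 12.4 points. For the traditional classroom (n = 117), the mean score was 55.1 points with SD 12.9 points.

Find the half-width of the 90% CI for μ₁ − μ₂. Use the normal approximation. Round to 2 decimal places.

2.55

Standard errors of each mean: 12.4/√156 = 0.9928 and 12.9/√117 = 1.1926.
SE(x̄₁ − x̄₂) = √(0.9928² + 1.1926²) = 1.5518 for independent samples with unequal variances.
With z* = 1.645, the margin is 1.645 × 1.5518 = 2.5527.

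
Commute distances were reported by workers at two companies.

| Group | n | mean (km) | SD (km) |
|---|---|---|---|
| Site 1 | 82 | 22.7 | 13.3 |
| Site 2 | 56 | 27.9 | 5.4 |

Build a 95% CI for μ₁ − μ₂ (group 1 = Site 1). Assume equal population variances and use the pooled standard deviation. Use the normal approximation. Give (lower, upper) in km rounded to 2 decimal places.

s_p = √[((n₁−1)s₁² + (n₂−1)s₂²)/(n₁+n₂−2)] = √[(81·13.3² + 55·5.4²)/136] = 10.8234.
SE = 10.8234·√(1/82 + 1/56) = 1.8763.
With z* = 1.960, margin = 1.960 × 1.8763 = 3.6775.
x̄₁ − x̄₂ = 22.7 − 27.9 = -5.2000; interval -5.2000 ± 3.6775 = (-8.88, -1.52).

(-8.88, -1.52)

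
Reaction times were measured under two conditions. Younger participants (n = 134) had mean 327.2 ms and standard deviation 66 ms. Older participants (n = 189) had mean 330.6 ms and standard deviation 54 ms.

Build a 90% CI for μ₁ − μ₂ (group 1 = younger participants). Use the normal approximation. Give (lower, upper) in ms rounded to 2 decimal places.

Per-group SEs: s₁/√n₁ = 66/√134 = 5.7015, s₂/√n₂ = 54/√189 = 3.9279.
Unpooled SE of the difference: √(32.50710225 + 15.42839841) = 6.9235.
Margin of error = z* · SE = 1.645 × 6.9235 = 11.3892.
x̄₁ − x̄₂ = 327.2 − 330.6 = -3.4000.
CI: -3.4000 ± 11.3892 = (-14.79, 7.99).

(-14.79, 7.99)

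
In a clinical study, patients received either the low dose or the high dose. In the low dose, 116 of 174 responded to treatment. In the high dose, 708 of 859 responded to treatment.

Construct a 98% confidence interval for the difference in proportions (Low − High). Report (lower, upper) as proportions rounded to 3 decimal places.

Sample proportions: 116/174 = 0.6667, 708/859 = 0.8242.
Each SE is √(p̂(1−p̂)/n): √(0.6667·0.3333/174) = 0.03574 and √(0.8242·0.1758/859) = 0.01299.
SE(p̂₁ − p̂₂) = √(SE₁² + SE₂²) = √(0.0012773476 + 0.0001687401) = 0.03803, since the two samples are independent.
At 98% confidence z* = 2.326; margin = 2.326 × 0.03803 = 0.08846.
The difference is 0.6667 − 0.8242 = -0.1575, so the interval is -0.1575 ± 0.08846 = (-0.246, -0.069).

(-0.246, -0.069)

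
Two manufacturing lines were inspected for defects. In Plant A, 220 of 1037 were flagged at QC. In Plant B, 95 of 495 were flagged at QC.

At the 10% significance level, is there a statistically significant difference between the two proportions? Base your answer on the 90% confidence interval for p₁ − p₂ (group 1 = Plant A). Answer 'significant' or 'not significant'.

First, p̂₁ = 220/1037 = 0.2122; p̂₂ = 95/495 = 0.1919.
The two standard errors are √(0.2122×0.7878/1037) = 0.01270 and √(0.1919×0.8081/495) = 0.01770.
Because the samples are independent, SE_diff = √(0.01270² + 0.01770²) = 0.02178.
Using z* = 1.645 for 90%, ME = 1.645 × 0.02178 = 0.03583.
p̂₁ − p̂₂ = 0.0203; interval 0.0203 ± 0.03583 gives (-0.01553, 0.05613).
The interval (-0.01553, 0.05613) contains 0, so the difference is not significant.

not significant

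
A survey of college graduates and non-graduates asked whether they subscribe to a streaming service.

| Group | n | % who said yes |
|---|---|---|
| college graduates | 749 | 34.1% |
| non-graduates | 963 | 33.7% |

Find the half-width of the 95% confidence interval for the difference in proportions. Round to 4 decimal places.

0.0452

The two standard errors are √(0.3410×0.6590/749) = 0.01732 and √(0.3370×0.6630/963) = 0.01523.
Because the samples are independent, SE_diff = √(0.01732² + 0.01523²) = 0.02306.
Using z* = 1.960 for 95%, ME = 1.960 × 0.02306 = 0.04520.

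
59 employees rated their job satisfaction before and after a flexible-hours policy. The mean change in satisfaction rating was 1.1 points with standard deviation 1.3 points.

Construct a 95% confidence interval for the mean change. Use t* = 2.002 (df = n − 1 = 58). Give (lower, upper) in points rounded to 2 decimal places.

This is a matched-pairs design, so SE = s_d/√n = 1.3/√59 = 0.1692.
Margin = 2.002 × 0.1692 = 0.3387; the interval is 1.1 ± 0.3387 = (0.76, 1.44).

(0.76, 1.44)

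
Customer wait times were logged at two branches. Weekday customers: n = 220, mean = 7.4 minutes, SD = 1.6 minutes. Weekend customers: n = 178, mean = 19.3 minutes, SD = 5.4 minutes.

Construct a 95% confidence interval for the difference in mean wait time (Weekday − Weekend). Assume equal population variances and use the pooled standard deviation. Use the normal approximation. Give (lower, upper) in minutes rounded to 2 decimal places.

Pooled variance s_p² = [219·1.6² + 177·5.4²] / (220+178−2) = 14.4494, so s_p = 3.8012.
SE_diff = s_p·√(1/n₁ + 1/n₂) = 3.8012·√(1/220 + 1/178) = 0.3832.
z* = 1.960; margin = 1.960 × 0.3832 = 0.7511.
Difference = 7.4 − 19.3 = -11.9000.
-11.9000 ± 0.7511 → (-12.65, -11.15).

(-12.65, -11.15)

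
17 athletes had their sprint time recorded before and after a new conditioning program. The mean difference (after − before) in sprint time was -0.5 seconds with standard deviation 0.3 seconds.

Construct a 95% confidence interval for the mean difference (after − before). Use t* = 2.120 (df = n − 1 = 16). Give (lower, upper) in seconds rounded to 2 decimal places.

This is a matched-pairs design, so SE = s_d/√n = 0.3/√17 = 0.0728.
Margin = 2.120 × 0.0728 = 0.1543; the interval is -0.5 ± 0.1543 = (-0.65, -0.35).

(-0.65, -0.35)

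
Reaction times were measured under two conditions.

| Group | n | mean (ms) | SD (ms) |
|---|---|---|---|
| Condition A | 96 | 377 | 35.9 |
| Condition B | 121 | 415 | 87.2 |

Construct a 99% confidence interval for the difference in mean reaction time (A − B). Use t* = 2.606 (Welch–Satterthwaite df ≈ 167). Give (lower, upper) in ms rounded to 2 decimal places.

(-60.76, -15.24)

Standard errors of each mean: 35.9/√96 = 3.6640 and 87.2/√121 = 7.9273.
SE(x̄₁ − x̄₂) = √(3.6640² + 7.9273²) = 8.7331 for independent samples with unequal variances.
With t* = 2.606, the margin is 2.606 × 8.7331 = 22.7585.
x̄₁ − x̄₂ = 377 − 415 = -38.0000; the interval is -38.0000 ± 22.7585 = (-60.76, -15.24).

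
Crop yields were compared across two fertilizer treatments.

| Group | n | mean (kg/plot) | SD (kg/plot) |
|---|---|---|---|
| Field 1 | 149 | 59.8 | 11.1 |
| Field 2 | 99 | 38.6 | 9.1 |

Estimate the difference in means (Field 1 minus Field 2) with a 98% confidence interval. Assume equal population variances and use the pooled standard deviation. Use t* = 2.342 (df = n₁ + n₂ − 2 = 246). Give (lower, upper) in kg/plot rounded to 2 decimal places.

(18.06, 24.34)

Pooled variance s_p² = [148·11.1² + 98·9.1²] / (149+99−2) = 107.1157, so s_p = 10.3497.
SE_diff = s_p·√(1/n₁ + 1/n₂) = 10.3497·√(1/149 + 1/99) = 1.3420.
t* = 2.342; margin = 2.342 × 1.3420 = 3.1430.
Difference = 59.8 − 38.6 = 21.2000.
21.2000 ± 3.1430 → (18.06, 24.34).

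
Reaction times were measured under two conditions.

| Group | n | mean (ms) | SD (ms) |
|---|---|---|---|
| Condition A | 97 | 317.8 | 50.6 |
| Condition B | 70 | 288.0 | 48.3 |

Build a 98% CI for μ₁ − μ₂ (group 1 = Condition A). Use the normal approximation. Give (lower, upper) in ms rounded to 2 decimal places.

Standard errors of each mean: 50.6/√97 = 5.1377 and 48.3/√70 = 5.7730.
SE(x̄₁ − x̄₂) = √(5.1377² + 5.7730²) = 7.7281 for independent samples with unequal variances.
With z* = 2.326, the margin is 2.326 × 7.7281 = 17.9756.
x̄₁ − x̄₂ = 317.8 − 288.0 = 29.8000; the interval is 29.8000 ± 17.9756 = (11.82, 47.78).

(11.82, 47.78)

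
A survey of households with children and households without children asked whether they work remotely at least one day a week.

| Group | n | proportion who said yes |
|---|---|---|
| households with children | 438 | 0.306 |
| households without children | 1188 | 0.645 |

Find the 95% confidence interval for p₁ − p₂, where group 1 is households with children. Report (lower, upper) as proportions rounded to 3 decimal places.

(-0.390, -0.288)

Each SE is √(p̂(1−p̂)/n): √(0.3060·0.6940/438) = 0.02202 and √(0.6450·0.3550/1188) = 0.01388.
SE(p̂₁ − p̂₂) = √(SE₁² + SE₂²) = √(0.0004848804 + 0.0001926544) = 0.02603, since the two samples are independent.
At 95% confidence z* = 1.960; margin = 1.960 × 0.02603 = 0.05102.
The difference is 0.3060 − 0.6450 = -0.3390, so the interval is -0.3390 ± 0.05102 = (-0.390, -0.288).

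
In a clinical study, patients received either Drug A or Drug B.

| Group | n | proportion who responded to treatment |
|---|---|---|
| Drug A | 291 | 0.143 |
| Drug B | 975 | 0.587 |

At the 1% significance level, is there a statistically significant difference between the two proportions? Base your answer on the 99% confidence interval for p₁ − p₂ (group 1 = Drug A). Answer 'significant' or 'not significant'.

significant

The two standard errors are √(0.1430×0.8570/291) = 0.02052 and √(0.5870×0.4130/975) = 0.01577.
Because the samples are independent, SE_diff = √(0.02052² + 0.01577²) = 0.02588.
Using z* = 2.576 for 99%, ME = 2.576 × 0.02588 = 0.06667.
p̂₁ − p̂₂ = -0.4440; interval -0.4440 ± 0.06667 gives (-0.51067, -0.37733).
The interval (-0.51067, -0.37733) does not contain 0, so the difference is significant.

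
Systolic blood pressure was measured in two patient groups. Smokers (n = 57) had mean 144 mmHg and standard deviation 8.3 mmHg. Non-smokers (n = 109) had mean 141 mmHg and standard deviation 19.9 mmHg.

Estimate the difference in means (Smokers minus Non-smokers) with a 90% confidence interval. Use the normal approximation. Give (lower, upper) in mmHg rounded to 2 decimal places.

Standard errors of each mean: 8.3/√57 = 1.0994 and 19.9/√109 = 1.9061.
SE(x̄₁ − x̄₂) = √(1.0994² + 1.9061²) = 2.2004 for independent samples with unequal variances.
With z* = 1.645, the margin is 1.645 × 2.2004 = 3.6197.
x̄₁ − x̄₂ = 144 − 141 = 3.0000; the interval is 3.0000 ± 3.6197 = (-0.62, 6.62).

(-0.62, 6.62)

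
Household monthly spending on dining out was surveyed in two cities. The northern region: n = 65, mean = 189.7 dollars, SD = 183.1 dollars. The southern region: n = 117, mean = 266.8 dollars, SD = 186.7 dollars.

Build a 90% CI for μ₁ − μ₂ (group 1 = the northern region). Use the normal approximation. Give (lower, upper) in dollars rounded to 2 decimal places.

(-124.02, -30.18)

Per-group SEs: s₁/√n₁ = 183.1/√65 = 22.7108, s₂/√n₂ = 186.7/√117 = 17.2604.
Unpooled SE of the difference: √(515.78043664 + 297.92140816) = 28.5255.
Margin of error = z* · SE = 1.645 × 28.5255 = 46.9244.
x̄₁ − x̄₂ = 189.7 − 266.8 = -77.1000.
CI: -77.1000 ± 46.9244 = (-124.02, -30.18).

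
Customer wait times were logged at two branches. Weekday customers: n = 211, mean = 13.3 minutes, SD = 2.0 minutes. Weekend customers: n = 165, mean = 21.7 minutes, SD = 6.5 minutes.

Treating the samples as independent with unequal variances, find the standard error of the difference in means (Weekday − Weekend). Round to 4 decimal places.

0.5244

SE₁ = s₁/√n₁ = 2.0/√211 = 0.1377; SE₂ = 6.5/√165 = 0.5060.
Independent samples, unequal variances: SE_diff = √(SE₁² + SE₂²) = √(0.01896129 + 0.256036) = 0.5244.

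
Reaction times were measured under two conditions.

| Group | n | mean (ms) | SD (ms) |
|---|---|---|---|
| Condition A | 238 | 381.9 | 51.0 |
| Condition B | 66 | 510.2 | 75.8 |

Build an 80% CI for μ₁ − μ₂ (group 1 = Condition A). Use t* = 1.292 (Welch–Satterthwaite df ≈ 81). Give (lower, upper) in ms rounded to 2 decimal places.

(-141.09, -115.51)

Per-group SEs: s₁/√n₁ = 51.0/√238 = 3.3058, s₂/√n₂ = 75.8/√66 = 9.3303.
Unpooled SE of the difference: √(10.92831364 + 87.05449809) = 9.8986.
Margin of error = t* · SE = 1.292 × 9.8986 = 12.7890.
x̄₁ − x̄₂ = 381.9 − 510.2 = -128.3000.
CI: -128.3000 ± 12.7890 = (-141.09, -115.51).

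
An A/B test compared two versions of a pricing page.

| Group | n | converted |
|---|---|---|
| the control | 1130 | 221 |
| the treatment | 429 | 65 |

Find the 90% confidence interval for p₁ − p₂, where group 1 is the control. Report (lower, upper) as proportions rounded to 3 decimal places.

(0.010, 0.079)

p̂₁ = 221/1130 = 0.1956 and p̂₂ = 65/429 = 0.1515.
SE₁ = √(p̂₁(1−p̂₁)/n₁) = √(0.1956·0.8044/1130) = 0.01180; SE₂ = √(0.1515·0.8485/429) = 0.01731.
Independent samples: SE of the difference = √(SE₁² + SE₂²) = √(0.00013924 + 0.0002996361) = 0.02095.
z* for 90% confidence is 1.645, so the margin of error is 1.645 × 0.02095 = 0.03446.
Point estimate p̂₁ − p̂₂ = 0.1956 − 0.1515 = 0.0441.
0.0441 ± 0.03446 → (0.010, 0.079).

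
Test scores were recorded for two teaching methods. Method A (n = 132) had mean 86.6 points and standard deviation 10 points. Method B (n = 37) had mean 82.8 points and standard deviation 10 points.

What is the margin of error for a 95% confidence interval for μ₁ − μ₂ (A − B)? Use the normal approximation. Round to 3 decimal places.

3.646

SE₁ = s₁/√n₁ = 10/√132 = 0.8704; SE₂ = 10/√37 = 1.6440.
Independent samples, unequal variances: SE_diff = √(SE₁² + SE₂²) = √(0.75759616 + 2.702736) = 1.8602.
z* = 1.960, so margin of error = 1.960 × 1.8602 = 3.6460.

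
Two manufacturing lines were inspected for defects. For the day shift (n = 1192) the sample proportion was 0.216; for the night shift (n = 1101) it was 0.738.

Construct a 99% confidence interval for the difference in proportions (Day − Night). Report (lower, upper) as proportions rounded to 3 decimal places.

(-0.568, -0.476)

The two standard errors are √(0.2160×0.7840/1192) = 0.01192 and √(0.7380×0.2620/1101) = 0.01325.
Because the samples are independent, SE_diff = √(0.01192² + 0.01325²) = 0.01782.
Using z* = 2.576 for 99%, ME = 2.576 × 0.01782 = 0.04590.
p̂₁ − p̂₂ = -0.5220; interval -0.5220 ± 0.04590 gives (-0.568, -0.476).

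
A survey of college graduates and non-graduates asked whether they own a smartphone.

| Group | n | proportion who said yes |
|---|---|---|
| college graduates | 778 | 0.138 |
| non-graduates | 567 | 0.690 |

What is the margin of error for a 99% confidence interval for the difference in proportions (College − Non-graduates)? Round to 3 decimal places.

0.059

The two standard errors are √(0.1380×0.8620/778) = 0.01237 and √(0.6900×0.3100/567) = 0.01942.
Because the samples are independent, SE_diff = √(0.01237² + 0.01942²) = 0.02303.
Using z* = 2.576 for 99%, ME = 2.576 × 0.02303 = 0.05933.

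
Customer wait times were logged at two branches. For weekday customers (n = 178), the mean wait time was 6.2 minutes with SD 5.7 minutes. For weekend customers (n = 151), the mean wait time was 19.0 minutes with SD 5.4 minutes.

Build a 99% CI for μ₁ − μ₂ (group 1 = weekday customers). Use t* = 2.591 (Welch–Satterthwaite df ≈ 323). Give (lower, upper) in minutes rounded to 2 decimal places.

SE₁ = s₁/√n₁ = 5.7/√178 = 0.4272; SE₂ = 5.4/√151 = 0.4394.
Independent samples, unequal variances: SE_diff = √(SE₁² + SE₂²) = √(0.18249984 + 0.19307236) = 0.6128.
t* = 2.591, so margin of error = 2.591 × 0.6128 = 1.5878.
Difference in means = 6.2 − 19.0 = -12.8000.
-12.8000 ± 1.5878 → (-14.39, -11.21).

(-14.39, -11.21)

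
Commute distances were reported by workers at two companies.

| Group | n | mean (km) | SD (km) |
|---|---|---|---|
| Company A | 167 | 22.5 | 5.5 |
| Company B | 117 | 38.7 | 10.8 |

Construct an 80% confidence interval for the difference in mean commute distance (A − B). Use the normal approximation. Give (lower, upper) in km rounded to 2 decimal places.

(-17.59, -14.81)

SE₁ = s₁/√n₁ = 5.5/√167 = 0.4256; SE₂ = 10.8/√117 = 0.9985.
Independent samples, unequal variances: SE_diff = √(SE₁² + SE₂²) = √(0.18113536 + 0.99700225) = 1.0854.
z* = 1.282, so margin of error = 1.282 × 1.0854 = 1.3915.
Difference in means = 22.5 − 38.7 = -16.2000.
-16.2000 ± 1.3915 → (-17.59, -14.81).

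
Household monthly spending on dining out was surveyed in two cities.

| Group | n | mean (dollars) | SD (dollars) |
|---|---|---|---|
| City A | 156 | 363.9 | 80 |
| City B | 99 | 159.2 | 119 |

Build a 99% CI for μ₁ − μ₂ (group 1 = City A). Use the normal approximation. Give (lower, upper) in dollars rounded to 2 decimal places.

Per-group SEs: s₁/√n₁ = 80/√156 = 6.4051, s₂/√n₂ = 119/√99 = 11.9600.
Unpooled SE of the difference: √(41.02530601 + 143.0416) = 13.5671.
Margin of error = z* · SE = 2.576 × 13.5671 = 34.9488.
x̄₁ − x̄₂ = 363.9 − 159.2 = 204.7000.
CI: 204.7000 ± 34.9488 = (169.75, 239.65).

(169.75, 239.65)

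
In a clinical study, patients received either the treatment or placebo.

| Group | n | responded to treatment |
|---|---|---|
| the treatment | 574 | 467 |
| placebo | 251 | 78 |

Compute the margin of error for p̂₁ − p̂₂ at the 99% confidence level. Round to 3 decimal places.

0.086

First, p̂₁ = 467/574 = 0.8136; p̂₂ = 78/251 = 0.3108.
The two standard errors are √(0.8136×0.1864/574) = 0.01625 and √(0.3108×0.6892/251) = 0.02921.
Because the samples are independent, SE_diff = √(0.01625² + 0.02921²) = 0.03343.
Using z* = 2.576 for 99%, ME = 2.576 × 0.03343 = 0.08612.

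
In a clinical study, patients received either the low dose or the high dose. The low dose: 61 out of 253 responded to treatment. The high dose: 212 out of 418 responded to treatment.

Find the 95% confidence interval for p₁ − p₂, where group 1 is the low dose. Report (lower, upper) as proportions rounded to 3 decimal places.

p̂₁ = 61/253 = 0.2411 and p̂₂ = 212/418 = 0.5072.
SE₁ = √(p̂₁(1−p̂₁)/n₁) = √(0.2411·0.7589/253) = 0.02689; SE₂ = √(0.5072·0.4928/418) = 0.02445.
Independent samples: SE of the difference = √(SE₁² + SE₂²) = √(0.0007230721 + 0.0005978025) = 0.03634.
z* for 95% confidence is 1.960, so the margin of error is 1.960 × 0.03634 = 0.07123.
Point estimate p̂₁ − p̂₂ = 0.2411 − 0.5072 = -0.2661.
-0.2661 ± 0.07123 → (-0.337, -0.195).

(-0.337, -0.195)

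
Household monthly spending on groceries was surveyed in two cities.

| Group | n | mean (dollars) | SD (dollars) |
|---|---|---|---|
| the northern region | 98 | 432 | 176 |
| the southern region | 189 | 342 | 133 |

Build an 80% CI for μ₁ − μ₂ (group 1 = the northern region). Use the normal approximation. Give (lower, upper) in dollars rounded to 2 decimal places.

SE₁ = s₁/√n₁ = 176/√98 = 17.7787; SE₂ = 133/√189 = 9.6743.
Independent samples, unequal variances: SE_diff = √(SE₁² + SE₂²) = √(316.08217369 + 93.59208049) = 20.2404.
z* = 1.282, so margin of error = 1.282 × 20.2404 = 25.9482.
Difference in means = 432 − 342 = 90.0000.
90.0000 ± 25.9482 → (64.05, 115.95).

(64.05, 115.95)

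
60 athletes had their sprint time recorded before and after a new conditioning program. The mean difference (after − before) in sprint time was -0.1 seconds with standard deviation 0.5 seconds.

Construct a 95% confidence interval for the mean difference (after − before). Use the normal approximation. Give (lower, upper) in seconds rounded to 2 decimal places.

(-0.23, 0.03)

Paired design: SE = s_d/√n = 0.5/√60 = 0.0645.
z* = 1.960; margin of error = 1.960 × 0.0645 = 0.1264.
-0.1 ± 0.1264 → (-0.23, 0.03).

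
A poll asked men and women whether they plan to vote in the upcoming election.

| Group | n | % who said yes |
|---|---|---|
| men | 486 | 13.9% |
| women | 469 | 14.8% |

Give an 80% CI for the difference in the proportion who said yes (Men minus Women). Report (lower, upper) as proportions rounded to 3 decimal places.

(-0.038, 0.020)

Each SE is √(p̂(1−p̂)/n): √(0.1390·0.8610/486) = 0.01569 and √(0.1480·0.8520/469) = 0.01640.
SE(p̂₁ − p̂₂) = √(SE₁² + SE₂²) = √(0.0002461761 + 0.00026896) = 0.02270, since the two samples are independent.
At 80% confidence z* = 1.282; margin = 1.282 × 0.02270 = 0.02910.
The difference is 0.1390 − 0.1480 = -0.0090, so the interval is -0.0090 ± 0.02910 = (-0.038, 0.020).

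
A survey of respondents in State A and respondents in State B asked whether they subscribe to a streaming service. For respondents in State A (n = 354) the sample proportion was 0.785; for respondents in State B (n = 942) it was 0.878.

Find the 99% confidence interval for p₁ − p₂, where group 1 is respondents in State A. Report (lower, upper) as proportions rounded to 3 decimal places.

(-0.156, -0.030)

SE₁ = √(p̂₁(1−p̂₁)/n₁) = √(0.7850·0.2150/354) = 0.02183; SE₂ = √(0.8780·0.1220/942) = 0.01066.
Independent samples: SE of the difference = √(SE₁² + SE₂²) = √(0.0004765489 + 0.0001136356) = 0.02429.
z* for 99% confidence is 2.576, so the margin of error is 2.576 × 0.02429 = 0.06257.
Point estimate p̂₁ − p̂₂ = 0.7850 − 0.8780 = -0.0930.
-0.0930 ± 0.06257 → (-0.156, -0.030).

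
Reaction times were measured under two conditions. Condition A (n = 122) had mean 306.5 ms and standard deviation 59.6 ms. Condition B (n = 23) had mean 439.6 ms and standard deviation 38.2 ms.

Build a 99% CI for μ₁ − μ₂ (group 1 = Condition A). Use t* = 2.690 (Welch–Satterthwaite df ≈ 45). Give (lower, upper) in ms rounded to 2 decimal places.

Per-group SEs: s₁/√n₁ = 59.6/√122 = 5.3959, s₂/√n₂ = 38.2/√23 = 7.9653.
Unpooled SE of the difference: √(29.11573681 + 63.44600409) = 9.6209.
Margin of error = t* · SE = 2.690 × 9.6209 = 25.8802.
x̄₁ − x̄₂ = 306.5 − 439.6 = -133.1000.
CI: -133.1000 ± 25.8802 = (-158.98, -107.22).

(-158.98, -107.22)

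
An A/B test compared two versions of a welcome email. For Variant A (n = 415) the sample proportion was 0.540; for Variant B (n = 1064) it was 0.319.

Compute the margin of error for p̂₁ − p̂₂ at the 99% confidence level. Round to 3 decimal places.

The two standard errors are √(0.5400×0.4600/415) = 0.02447 and √(0.3190×0.6810/1064) = 0.01429.
Because the samples are independent, SE_diff = √(0.02447² + 0.01429²) = 0.02834.
Using z* = 2.576 for 99%, ME = 2.576 × 0.02834 = 0.07300.

0.073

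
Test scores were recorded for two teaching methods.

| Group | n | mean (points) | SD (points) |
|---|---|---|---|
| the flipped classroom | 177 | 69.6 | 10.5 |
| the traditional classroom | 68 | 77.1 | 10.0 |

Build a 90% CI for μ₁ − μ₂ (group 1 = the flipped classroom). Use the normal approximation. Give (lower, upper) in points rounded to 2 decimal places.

(-9.88, -5.12)

Standard errors of each mean: 10.5/√177 = 0.7892 and 10.0/√68 = 1.2127.
SE(x̄₁ − x̄₂) = √(0.7892² + 1.2127²) = 1.4469 for independent samples with unequal variances.
With z* = 1.645, the margin is 1.645 × 1.4469 = 2.3802.
x̄₁ − x̄₂ = 69.6 − 77.1 = -7.5000; the interval is -7.5000 ± 2.3802 = (-9.88, -5.12).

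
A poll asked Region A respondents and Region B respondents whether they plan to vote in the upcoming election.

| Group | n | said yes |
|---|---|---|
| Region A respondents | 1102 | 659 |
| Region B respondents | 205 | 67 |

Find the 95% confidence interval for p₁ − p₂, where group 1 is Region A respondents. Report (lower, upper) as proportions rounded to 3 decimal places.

First, p̂₁ = 659/1102 = 0.5980; p̂₂ = 67/205 = 0.3268.
The two standard errors are √(0.5980×0.4020/1102) = 0.01477 and √(0.3268×0.6732/205) = 0.03276.
Because the samples are independent, SE_diff = √(0.01477² + 0.03276²) = 0.03594.
Using z* = 1.960 for 95%, ME = 1.960 × 0.03594 = 0.07044.
p̂₁ − p̂₂ = 0.2712; interval 0.2712 ± 0.07044 gives (0.201, 0.342).

(0.201, 0.342)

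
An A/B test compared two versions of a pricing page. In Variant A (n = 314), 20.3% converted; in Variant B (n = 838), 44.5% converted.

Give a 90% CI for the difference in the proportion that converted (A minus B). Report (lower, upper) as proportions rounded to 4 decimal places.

(-0.2888, -0.1952)

SE₁ = √(p̂₁(1−p̂₁)/n₁) = √(0.2030·0.7970/314) = 0.02270; SE₂ = √(0.4450·0.5550/838) = 0.01717.
Independent samples: SE of the difference = √(SE₁² + SE₂²) = √(0.00051529 + 0.0002948089) = 0.02846.
z* for 90% confidence is 1.645, so the margin of error is 1.645 × 0.02846 = 0.04682.
Point estimate p̂₁ − p̂₂ = 0.2030 − 0.4450 = -0.2420.
-0.2420 ± 0.04682 → (-0.2888, -0.1952).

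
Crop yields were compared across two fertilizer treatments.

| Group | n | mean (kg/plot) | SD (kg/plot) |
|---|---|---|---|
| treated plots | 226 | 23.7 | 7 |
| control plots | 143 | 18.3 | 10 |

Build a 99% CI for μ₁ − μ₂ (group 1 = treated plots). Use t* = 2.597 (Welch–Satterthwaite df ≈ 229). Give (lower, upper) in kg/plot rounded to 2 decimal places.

SE₁ = s₁/√n₁ = 7/√226 = 0.4656; SE₂ = 10/√143 = 0.8362.
Independent samples, unequal variances: SE_diff = √(SE₁² + SE₂²) = √(0.21678336 + 0.69923044) = 0.9571.
t* = 2.597, so margin of error = 2.597 × 0.9571 = 2.4856.
Difference in means = 23.7 − 18.3 = 5.4000.
5.4000 ± 2.4856 → (2.91, 7.89).

(2.91, 7.89)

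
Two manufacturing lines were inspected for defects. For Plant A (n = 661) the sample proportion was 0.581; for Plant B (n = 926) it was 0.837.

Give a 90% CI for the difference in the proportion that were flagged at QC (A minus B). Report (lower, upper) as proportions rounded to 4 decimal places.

(-0.2934, -0.2186)

Each SE is √(p̂(1−p̂)/n): √(0.5810·0.4190/661) = 0.01919 and √(0.8370·0.1630/926) = 0.01214.
SE(p̂₁ − p̂₂) = √(SE₁² + SE₂²) = √(0.0003682561 + 0.0001473796) = 0.02271, since the two samples are independent.
At 90% confidence z* = 1.645; margin = 1.645 × 0.02271 = 0.03736.
The difference is 0.5810 − 0.8370 = -0.2560, so the interval is -0.2560 ± 0.03736 = (-0.2934, -0.2186).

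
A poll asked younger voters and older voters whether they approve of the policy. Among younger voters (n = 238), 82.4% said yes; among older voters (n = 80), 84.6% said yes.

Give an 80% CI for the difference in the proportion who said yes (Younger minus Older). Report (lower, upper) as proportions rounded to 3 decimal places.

(-0.083, 0.039)

The two standard errors are √(0.8240×0.1760/238) = 0.02468 and √(0.8460×0.1540/80) = 0.04036.
Because the samples are independent, SE_diff = √(0.02468² + 0.04036²) = 0.04731.
Using z* = 1.282 for 80%, ME = 1.282 × 0.04731 = 0.06065.
p̂₁ − p̂₂ = -0.0220; interval -0.0220 ± 0.06065 gives (-0.083, 0.039).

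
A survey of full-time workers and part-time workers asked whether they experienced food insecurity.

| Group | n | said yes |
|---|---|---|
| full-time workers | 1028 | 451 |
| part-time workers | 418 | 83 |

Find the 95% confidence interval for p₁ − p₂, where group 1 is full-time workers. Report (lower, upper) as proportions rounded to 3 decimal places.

(0.191, 0.289)

p̂₁ = 451/1028 = 0.4387 and p̂₂ = 83/418 = 0.1986.
SE₁ = √(p̂₁(1−p̂₁)/n₁) = √(0.4387·0.5613/1028) = 0.01548; SE₂ = √(0.1986·0.8014/418) = 0.01951.
Independent samples: SE of the difference = √(SE₁² + SE₂²) = √(0.0002396304 + 0.0003806401) = 0.02491.
z* for 95% confidence is 1.960, so the margin of error is 1.960 × 0.02491 = 0.04882.
Point estimate p̂₁ − p̂₂ = 0.4387 − 0.1986 = 0.2401.
0.2401 ± 0.04882 → (0.191, 0.289).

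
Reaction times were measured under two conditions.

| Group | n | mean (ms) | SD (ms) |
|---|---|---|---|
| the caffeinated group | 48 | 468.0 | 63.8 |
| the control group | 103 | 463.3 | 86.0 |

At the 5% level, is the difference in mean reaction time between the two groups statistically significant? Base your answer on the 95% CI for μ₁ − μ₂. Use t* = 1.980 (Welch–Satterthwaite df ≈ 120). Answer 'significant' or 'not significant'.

not significant

Per-group SEs: s₁/√n₁ = 63.8/√48 = 9.2087, s₂/√n₂ = 86.0/√103 = 8.4738.
Unpooled SE of the difference: √(84.80015569 + 71.80528644) = 12.5142.
Margin of error = t* · SE = 1.980 × 12.5142 = 24.7781.
x̄₁ − x̄₂ = 468.0 − 463.3 = 4.7000.
CI: 4.7000 ± 24.7781 = (-20.0781, 29.4781).
The interval (-20.0781, 29.4781) contains 0, so the difference is not significant.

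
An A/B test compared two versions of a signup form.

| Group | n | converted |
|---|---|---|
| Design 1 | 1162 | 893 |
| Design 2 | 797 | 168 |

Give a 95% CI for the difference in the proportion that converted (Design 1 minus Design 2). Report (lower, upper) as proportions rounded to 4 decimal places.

p̂₁ = 893/1162 = 0.7685 and p̂₂ = 168/797 = 0.2108.
SE₁ = √(p̂₁(1−p̂₁)/n₁) = √(0.7685·0.2315/1162) = 0.01237; SE₂ = √(0.2108·0.7892/797) = 0.01445.
Independent samples: SE of the difference = √(SE₁² + SE₂²) = √(0.0001530169 + 0.0002088025) = 0.01902.
z* for 95% confidence is 1.960, so the margin of error is 1.960 × 0.01902 = 0.03728.
Point estimate p̂₁ − p̂₂ = 0.7685 − 0.2108 = 0.5577.
0.5577 ± 0.03728 → (0.5204, 0.5950).

(0.5204, 0.5950)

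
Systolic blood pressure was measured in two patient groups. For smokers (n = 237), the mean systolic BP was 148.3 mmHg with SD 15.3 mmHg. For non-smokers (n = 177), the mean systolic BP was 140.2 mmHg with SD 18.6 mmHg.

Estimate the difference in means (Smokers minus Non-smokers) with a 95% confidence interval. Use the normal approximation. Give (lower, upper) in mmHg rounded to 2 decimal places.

(4.74, 11.46)

Per-group SEs: s₁/√n₁ = 15.3/√237 = 0.9938, s₂/√n₂ = 18.6/√177 = 1.3981.
Unpooled SE of the difference: √(0.98763844 + 1.95468361) = 1.7153.
Margin of error = z* · SE = 1.960 × 1.7153 = 3.3620.
x̄₁ − x̄₂ = 148.3 − 140.2 = 8.1000.
CI: 8.1000 ± 3.3620 = (4.74, 11.46).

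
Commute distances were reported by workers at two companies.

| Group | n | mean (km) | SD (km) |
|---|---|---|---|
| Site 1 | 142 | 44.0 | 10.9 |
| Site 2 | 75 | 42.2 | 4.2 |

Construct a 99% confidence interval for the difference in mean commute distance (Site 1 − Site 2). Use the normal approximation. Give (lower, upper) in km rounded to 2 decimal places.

(-0.87, 4.47)

Per-group SEs: s₁/√n₁ = 10.9/√142 = 0.9147, s₂/√n₂ = 4.2/√75 = 0.4850.
Unpooled SE of the difference: √(0.83667609 + 0.235225) = 1.0353.
Margin of error = z* · SE = 2.576 × 1.0353 = 2.6669.
x̄₁ − x̄₂ = 44.0 − 42.2 = 1.8000.
CI: 1.8000 ± 2.6669 = (-0.87, 4.47).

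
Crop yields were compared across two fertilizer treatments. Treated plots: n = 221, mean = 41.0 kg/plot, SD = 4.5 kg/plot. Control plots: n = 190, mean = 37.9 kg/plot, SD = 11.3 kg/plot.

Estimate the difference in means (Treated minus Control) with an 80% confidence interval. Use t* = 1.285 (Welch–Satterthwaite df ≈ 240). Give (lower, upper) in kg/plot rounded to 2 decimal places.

(1.98, 4.22)

Per-group SEs: s₁/√n₁ = 4.5/√221 = 0.3027, s₂/√n₂ = 11.3/√190 = 0.8198.
Unpooled SE of the difference: √(0.09162729 + 0.67207204) = 0.8739.
Margin of error = t* · SE = 1.285 × 0.8739 = 1.1230.
x̄₁ − x̄₂ = 41.0 − 37.9 = 3.1000.
CI: 3.1000 ± 1.1230 = (1.98, 4.22).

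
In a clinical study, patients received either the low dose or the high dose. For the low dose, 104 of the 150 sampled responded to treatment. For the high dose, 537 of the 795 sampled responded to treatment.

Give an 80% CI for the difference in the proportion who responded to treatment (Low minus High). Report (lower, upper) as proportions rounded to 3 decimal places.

(-0.035, 0.071)

Sample proportions: 104/150 = 0.6933, 537/795 = 0.6755.
Each SE is √(p̂(1−p̂)/n): √(0.6933·0.3067/150) = 0.03765 and √(0.6755·0.3245/795) = 0.01660.
SE(p̂₁ − p̂₂) = √(SE₁² + SE₂²) = √(0.0014175225 + 0.00027556) = 0.04115, since the two samples are independent.
At 80% confidence z* = 1.282; margin = 1.282 × 0.04115 = 0.05275.
The difference is 0.6933 − 0.6755 = 0.0178, so the interval is 0.0178 ± 0.05275 = (-0.035, 0.071).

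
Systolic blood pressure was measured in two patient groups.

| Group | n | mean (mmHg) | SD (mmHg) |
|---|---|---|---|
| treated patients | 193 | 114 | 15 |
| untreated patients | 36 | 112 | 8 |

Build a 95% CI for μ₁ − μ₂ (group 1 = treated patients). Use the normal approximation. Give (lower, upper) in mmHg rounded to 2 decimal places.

Per-group SEs: s₁/√n₁ = 15/√193 = 1.0797, s₂/√n₂ = 8/√36 = 1.3333.
Unpooled SE of the difference: √(1.16575209 + 1.77768889) = 1.7156.
Margin of error = z* · SE = 1.960 × 1.7156 = 3.3626.
x̄₁ − x̄₂ = 114 − 112 = 2.0000.
CI: 2.0000 ± 3.3626 = (-1.36, 5.36).

(-1.36, 5.36)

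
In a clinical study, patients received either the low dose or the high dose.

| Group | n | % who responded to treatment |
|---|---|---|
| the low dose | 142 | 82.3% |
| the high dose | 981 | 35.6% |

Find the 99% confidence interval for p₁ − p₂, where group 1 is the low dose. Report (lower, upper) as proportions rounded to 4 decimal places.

(0.3756, 0.5584)

The two standard errors are √(0.8230×0.1770/142) = 0.03203 and √(0.3560×0.6440/981) = 0.01529.
Because the samples are independent, SE_diff = √(0.03203² + 0.01529²) = 0.03549.
Using z* = 2.576 for 99%, ME = 2.576 × 0.03549 = 0.09142.
p̂₁ − p̂₂ = 0.4670; interval 0.4670 ± 0.09142 gives (0.3756, 0.5584).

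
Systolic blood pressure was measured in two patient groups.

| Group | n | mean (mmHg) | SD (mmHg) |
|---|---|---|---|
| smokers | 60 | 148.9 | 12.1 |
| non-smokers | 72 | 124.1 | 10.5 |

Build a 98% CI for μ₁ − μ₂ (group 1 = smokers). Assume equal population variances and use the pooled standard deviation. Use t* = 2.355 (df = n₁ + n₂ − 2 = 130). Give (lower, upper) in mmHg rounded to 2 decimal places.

Pooled variance s_p² = [59·12.1² + 71·10.5²] / (60+72−2) = 126.6611, so s_p = 11.2544.
SE_diff = s_p·√(1/n₁ + 1/n₂) = 11.2544·√(1/60 + 1/72) = 1.9673.
t* = 2.355; margin = 2.355 × 1.9673 = 4.6330.
Difference = 148.9 − 124.1 = 24.8000.
24.8000 ± 4.6330 → (20.17, 29.43).

(20.17, 29.43)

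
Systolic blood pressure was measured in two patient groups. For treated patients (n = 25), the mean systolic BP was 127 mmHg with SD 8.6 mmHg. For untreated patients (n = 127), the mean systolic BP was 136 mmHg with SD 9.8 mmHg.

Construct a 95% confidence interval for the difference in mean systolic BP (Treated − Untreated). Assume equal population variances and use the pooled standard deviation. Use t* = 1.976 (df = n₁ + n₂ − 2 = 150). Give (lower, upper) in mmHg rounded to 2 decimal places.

(-13.16, -4.84)

s_p = √[((n₁−1)s₁² + (n₂−1)s₂²)/(n₁+n₂−2)] = √[(24·8.6² + 126·9.8²)/150] = 9.6181.
SE = 9.6181·√(1/25 + 1/127) = 2.1045.
With t* = 1.976, margin = 1.976 × 2.1045 = 4.1585.
x̄₁ − x̄₂ = 127 − 136 = -9.0000; interval -9.0000 ± 4.1585 = (-13.16, -4.84).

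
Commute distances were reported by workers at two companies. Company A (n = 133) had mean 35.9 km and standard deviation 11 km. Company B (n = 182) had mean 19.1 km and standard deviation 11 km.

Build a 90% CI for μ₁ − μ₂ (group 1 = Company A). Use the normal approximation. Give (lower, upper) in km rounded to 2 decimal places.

(14.74, 18.86)

Per-group SEs: s₁/√n₁ = 11/√133 = 0.9538, s₂/√n₂ = 11/√182 = 0.8154.
Unpooled SE of the difference: √(0.90973444 + 0.66487716) = 1.2548.
Margin of error = z* · SE = 1.645 × 1.2548 = 2.0641.
x̄₁ − x̄₂ = 35.9 − 19.1 = 16.8000.
CI: 16.8000 ± 2.0641 = (14.74, 18.86).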